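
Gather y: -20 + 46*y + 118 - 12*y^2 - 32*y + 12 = -12*y^2 + 14*y + 110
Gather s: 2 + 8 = 10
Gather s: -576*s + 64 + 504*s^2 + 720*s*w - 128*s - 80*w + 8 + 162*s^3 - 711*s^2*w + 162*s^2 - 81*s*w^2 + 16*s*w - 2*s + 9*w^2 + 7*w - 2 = 162*s^3 + s^2*(666 - 711*w) + s*(-81*w^2 + 736*w - 706) + 9*w^2 - 73*w + 70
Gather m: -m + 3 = 3 - m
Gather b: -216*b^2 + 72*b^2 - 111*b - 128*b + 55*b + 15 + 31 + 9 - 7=-144*b^2 - 184*b + 48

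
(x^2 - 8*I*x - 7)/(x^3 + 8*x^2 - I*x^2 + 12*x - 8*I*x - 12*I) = (x - 7*I)/(x^2 + 8*x + 12)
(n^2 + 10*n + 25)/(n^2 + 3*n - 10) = (n + 5)/(n - 2)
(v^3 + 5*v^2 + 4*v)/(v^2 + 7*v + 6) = v*(v + 4)/(v + 6)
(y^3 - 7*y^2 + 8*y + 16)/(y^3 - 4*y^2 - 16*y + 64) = (y + 1)/(y + 4)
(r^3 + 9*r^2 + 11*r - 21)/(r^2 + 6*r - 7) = r + 3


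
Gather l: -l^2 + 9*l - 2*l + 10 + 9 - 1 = -l^2 + 7*l + 18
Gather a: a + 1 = a + 1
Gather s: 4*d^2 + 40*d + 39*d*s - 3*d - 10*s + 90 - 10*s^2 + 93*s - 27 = 4*d^2 + 37*d - 10*s^2 + s*(39*d + 83) + 63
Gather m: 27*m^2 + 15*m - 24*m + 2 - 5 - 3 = 27*m^2 - 9*m - 6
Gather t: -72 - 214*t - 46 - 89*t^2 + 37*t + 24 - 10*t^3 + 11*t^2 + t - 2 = -10*t^3 - 78*t^2 - 176*t - 96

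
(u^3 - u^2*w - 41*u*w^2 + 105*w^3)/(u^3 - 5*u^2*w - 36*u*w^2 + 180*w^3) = (u^2 + 4*u*w - 21*w^2)/(u^2 - 36*w^2)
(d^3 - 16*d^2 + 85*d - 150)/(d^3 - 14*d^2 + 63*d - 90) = (d - 5)/(d - 3)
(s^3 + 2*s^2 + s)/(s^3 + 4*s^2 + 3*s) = (s + 1)/(s + 3)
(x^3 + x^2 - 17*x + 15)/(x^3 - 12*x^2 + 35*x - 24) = (x + 5)/(x - 8)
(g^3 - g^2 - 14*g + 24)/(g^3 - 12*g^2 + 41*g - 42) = (g + 4)/(g - 7)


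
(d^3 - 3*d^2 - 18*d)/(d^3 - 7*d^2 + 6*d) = (d + 3)/(d - 1)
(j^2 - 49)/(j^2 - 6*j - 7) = (j + 7)/(j + 1)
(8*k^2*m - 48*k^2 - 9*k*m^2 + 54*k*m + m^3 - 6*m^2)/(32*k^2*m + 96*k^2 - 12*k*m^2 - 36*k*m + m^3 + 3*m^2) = (k*m - 6*k - m^2 + 6*m)/(4*k*m + 12*k - m^2 - 3*m)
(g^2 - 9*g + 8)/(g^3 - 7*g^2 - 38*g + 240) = (g - 1)/(g^2 + g - 30)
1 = 1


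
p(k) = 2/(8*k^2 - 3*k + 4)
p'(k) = 2*(3 - 16*k)/(8*k^2 - 3*k + 4)^2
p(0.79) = 0.30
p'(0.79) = -0.44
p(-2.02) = 0.05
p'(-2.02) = 0.04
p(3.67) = 0.02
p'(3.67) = -0.01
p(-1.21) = 0.10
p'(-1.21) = 0.12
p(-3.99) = 0.01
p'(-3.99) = 0.01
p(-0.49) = 0.27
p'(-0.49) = 0.40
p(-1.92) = 0.05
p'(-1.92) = 0.04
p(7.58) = 0.00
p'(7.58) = -0.00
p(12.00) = 0.00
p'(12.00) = 0.00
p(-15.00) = 0.00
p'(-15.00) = 0.00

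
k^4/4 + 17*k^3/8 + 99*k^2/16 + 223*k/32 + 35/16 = (k/4 + 1/2)*(k + 1/2)*(k + 5/2)*(k + 7/2)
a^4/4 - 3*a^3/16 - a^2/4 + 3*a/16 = a*(a/4 + 1/4)*(a - 1)*(a - 3/4)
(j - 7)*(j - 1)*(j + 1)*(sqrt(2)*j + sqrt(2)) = sqrt(2)*j^4 - 6*sqrt(2)*j^3 - 8*sqrt(2)*j^2 + 6*sqrt(2)*j + 7*sqrt(2)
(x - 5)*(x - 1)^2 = x^3 - 7*x^2 + 11*x - 5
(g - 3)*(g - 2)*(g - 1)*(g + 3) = g^4 - 3*g^3 - 7*g^2 + 27*g - 18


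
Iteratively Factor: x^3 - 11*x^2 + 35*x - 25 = (x - 5)*(x^2 - 6*x + 5) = (x - 5)^2*(x - 1)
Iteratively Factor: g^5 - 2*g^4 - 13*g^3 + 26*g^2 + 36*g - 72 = (g + 2)*(g^4 - 4*g^3 - 5*g^2 + 36*g - 36) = (g - 2)*(g + 2)*(g^3 - 2*g^2 - 9*g + 18) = (g - 2)*(g + 2)*(g + 3)*(g^2 - 5*g + 6) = (g - 3)*(g - 2)*(g + 2)*(g + 3)*(g - 2)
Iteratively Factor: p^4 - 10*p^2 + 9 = (p - 1)*(p^3 + p^2 - 9*p - 9) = (p - 1)*(p + 3)*(p^2 - 2*p - 3) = (p - 3)*(p - 1)*(p + 3)*(p + 1)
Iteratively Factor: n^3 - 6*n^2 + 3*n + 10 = (n + 1)*(n^2 - 7*n + 10) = (n - 5)*(n + 1)*(n - 2)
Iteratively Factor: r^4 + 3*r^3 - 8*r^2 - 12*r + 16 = (r + 4)*(r^3 - r^2 - 4*r + 4) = (r + 2)*(r + 4)*(r^2 - 3*r + 2) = (r - 2)*(r + 2)*(r + 4)*(r - 1)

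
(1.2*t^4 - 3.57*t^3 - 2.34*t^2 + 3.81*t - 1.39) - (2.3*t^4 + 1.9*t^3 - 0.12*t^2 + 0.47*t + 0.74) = -1.1*t^4 - 5.47*t^3 - 2.22*t^2 + 3.34*t - 2.13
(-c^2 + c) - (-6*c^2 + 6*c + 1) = 5*c^2 - 5*c - 1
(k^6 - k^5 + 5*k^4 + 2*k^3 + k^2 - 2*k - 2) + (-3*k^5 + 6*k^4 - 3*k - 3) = k^6 - 4*k^5 + 11*k^4 + 2*k^3 + k^2 - 5*k - 5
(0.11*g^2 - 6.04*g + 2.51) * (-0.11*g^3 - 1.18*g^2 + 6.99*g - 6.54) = -0.0121*g^5 + 0.5346*g^4 + 7.62*g^3 - 45.9008*g^2 + 57.0465*g - 16.4154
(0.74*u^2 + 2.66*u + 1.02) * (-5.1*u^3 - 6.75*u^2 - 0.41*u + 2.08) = -3.774*u^5 - 18.561*u^4 - 23.4604*u^3 - 6.4364*u^2 + 5.1146*u + 2.1216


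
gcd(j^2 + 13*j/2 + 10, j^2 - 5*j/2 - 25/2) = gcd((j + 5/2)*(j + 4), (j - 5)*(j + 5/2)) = j + 5/2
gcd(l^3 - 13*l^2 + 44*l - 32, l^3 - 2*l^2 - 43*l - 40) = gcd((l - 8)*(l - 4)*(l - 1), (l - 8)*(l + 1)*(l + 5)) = l - 8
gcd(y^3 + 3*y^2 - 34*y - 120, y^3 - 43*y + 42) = y - 6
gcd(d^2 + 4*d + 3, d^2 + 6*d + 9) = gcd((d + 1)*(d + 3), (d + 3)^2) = d + 3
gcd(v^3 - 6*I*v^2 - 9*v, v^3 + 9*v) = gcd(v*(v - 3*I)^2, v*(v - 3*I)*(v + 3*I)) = v^2 - 3*I*v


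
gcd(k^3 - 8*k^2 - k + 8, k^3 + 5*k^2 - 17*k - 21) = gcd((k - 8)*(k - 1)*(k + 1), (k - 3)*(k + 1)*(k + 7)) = k + 1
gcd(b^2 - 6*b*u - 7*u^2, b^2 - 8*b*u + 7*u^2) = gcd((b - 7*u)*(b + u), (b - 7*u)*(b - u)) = -b + 7*u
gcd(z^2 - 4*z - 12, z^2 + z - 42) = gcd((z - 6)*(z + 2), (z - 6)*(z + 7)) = z - 6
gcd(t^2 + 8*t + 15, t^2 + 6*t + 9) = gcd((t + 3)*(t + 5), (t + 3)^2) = t + 3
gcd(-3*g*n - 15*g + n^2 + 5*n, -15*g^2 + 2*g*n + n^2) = 3*g - n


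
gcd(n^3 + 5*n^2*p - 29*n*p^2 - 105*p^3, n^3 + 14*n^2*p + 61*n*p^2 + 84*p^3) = n^2 + 10*n*p + 21*p^2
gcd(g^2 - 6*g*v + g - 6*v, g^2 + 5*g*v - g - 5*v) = 1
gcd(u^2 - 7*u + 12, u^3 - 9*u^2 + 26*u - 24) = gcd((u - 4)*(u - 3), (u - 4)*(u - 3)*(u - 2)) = u^2 - 7*u + 12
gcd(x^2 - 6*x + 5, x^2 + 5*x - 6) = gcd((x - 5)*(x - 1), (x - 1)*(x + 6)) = x - 1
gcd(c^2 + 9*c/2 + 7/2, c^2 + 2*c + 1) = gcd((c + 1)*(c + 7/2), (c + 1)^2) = c + 1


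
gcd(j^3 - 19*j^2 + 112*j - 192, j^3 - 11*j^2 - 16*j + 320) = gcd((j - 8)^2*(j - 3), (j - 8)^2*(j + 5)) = j^2 - 16*j + 64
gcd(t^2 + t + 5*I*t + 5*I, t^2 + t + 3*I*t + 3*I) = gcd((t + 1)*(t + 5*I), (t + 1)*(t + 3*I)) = t + 1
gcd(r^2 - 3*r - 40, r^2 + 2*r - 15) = r + 5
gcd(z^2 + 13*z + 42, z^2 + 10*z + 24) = z + 6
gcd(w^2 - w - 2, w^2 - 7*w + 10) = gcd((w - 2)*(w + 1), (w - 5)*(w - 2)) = w - 2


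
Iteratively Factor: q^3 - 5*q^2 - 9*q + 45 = (q - 3)*(q^2 - 2*q - 15) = (q - 3)*(q + 3)*(q - 5)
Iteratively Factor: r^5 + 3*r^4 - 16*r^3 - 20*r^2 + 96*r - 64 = (r + 4)*(r^4 - r^3 - 12*r^2 + 28*r - 16) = (r - 1)*(r + 4)*(r^3 - 12*r + 16) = (r - 1)*(r + 4)^2*(r^2 - 4*r + 4) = (r - 2)*(r - 1)*(r + 4)^2*(r - 2)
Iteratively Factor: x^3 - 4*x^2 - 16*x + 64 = (x - 4)*(x^2 - 16) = (x - 4)*(x + 4)*(x - 4)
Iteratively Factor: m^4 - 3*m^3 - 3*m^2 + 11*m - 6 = (m + 2)*(m^3 - 5*m^2 + 7*m - 3) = (m - 1)*(m + 2)*(m^2 - 4*m + 3) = (m - 3)*(m - 1)*(m + 2)*(m - 1)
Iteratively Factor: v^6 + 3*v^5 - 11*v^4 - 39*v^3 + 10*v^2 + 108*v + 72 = (v - 2)*(v^5 + 5*v^4 - v^3 - 41*v^2 - 72*v - 36) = (v - 2)*(v + 2)*(v^4 + 3*v^3 - 7*v^2 - 27*v - 18) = (v - 2)*(v + 2)^2*(v^3 + v^2 - 9*v - 9) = (v - 2)*(v + 1)*(v + 2)^2*(v^2 - 9) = (v - 2)*(v + 1)*(v + 2)^2*(v + 3)*(v - 3)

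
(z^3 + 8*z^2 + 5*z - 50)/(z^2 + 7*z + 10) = (z^2 + 3*z - 10)/(z + 2)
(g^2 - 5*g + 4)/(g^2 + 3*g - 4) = (g - 4)/(g + 4)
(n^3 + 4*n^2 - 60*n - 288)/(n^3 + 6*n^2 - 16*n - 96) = (n^2 - 2*n - 48)/(n^2 - 16)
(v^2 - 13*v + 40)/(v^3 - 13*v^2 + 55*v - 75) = (v - 8)/(v^2 - 8*v + 15)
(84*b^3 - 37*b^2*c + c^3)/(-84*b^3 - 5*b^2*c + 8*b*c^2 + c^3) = (-4*b + c)/(4*b + c)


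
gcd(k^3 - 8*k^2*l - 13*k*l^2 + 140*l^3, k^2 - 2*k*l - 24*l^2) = k + 4*l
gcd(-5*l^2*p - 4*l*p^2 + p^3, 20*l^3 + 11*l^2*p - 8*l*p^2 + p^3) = -5*l^2 - 4*l*p + p^2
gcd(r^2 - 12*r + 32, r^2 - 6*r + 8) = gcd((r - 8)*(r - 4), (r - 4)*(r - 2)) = r - 4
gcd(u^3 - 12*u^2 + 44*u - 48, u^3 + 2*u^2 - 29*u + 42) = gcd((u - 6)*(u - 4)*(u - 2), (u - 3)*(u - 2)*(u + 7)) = u - 2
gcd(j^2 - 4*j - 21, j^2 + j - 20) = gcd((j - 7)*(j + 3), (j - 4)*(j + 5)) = 1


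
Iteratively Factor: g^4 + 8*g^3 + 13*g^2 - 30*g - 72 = (g - 2)*(g^3 + 10*g^2 + 33*g + 36) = (g - 2)*(g + 4)*(g^2 + 6*g + 9) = (g - 2)*(g + 3)*(g + 4)*(g + 3)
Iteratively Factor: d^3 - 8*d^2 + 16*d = (d - 4)*(d^2 - 4*d) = (d - 4)^2*(d)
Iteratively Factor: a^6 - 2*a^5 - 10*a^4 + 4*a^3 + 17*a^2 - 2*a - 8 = (a + 2)*(a^5 - 4*a^4 - 2*a^3 + 8*a^2 + a - 4) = (a - 1)*(a + 2)*(a^4 - 3*a^3 - 5*a^2 + 3*a + 4) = (a - 1)*(a + 1)*(a + 2)*(a^3 - 4*a^2 - a + 4) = (a - 1)*(a + 1)^2*(a + 2)*(a^2 - 5*a + 4) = (a - 4)*(a - 1)*(a + 1)^2*(a + 2)*(a - 1)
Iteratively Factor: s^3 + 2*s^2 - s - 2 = (s - 1)*(s^2 + 3*s + 2) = (s - 1)*(s + 2)*(s + 1)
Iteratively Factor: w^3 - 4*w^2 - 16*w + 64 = (w - 4)*(w^2 - 16) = (w - 4)^2*(w + 4)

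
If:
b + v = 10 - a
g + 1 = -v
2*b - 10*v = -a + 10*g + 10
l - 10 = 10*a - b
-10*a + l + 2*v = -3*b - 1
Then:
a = 31/2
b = -31/4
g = -13/4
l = 691/4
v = 9/4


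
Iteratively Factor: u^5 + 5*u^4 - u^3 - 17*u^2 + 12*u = (u + 4)*(u^4 + u^3 - 5*u^2 + 3*u) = (u + 3)*(u + 4)*(u^3 - 2*u^2 + u) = (u - 1)*(u + 3)*(u + 4)*(u^2 - u) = (u - 1)^2*(u + 3)*(u + 4)*(u)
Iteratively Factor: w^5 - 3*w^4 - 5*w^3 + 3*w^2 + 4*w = (w - 4)*(w^4 + w^3 - w^2 - w) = (w - 4)*(w + 1)*(w^3 - w) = (w - 4)*(w - 1)*(w + 1)*(w^2 + w) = (w - 4)*(w - 1)*(w + 1)^2*(w)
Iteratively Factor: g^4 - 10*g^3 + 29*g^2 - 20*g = (g - 5)*(g^3 - 5*g^2 + 4*g) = (g - 5)*(g - 1)*(g^2 - 4*g) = (g - 5)*(g - 4)*(g - 1)*(g)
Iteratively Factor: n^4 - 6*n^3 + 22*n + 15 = (n - 5)*(n^3 - n^2 - 5*n - 3) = (n - 5)*(n + 1)*(n^2 - 2*n - 3) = (n - 5)*(n + 1)^2*(n - 3)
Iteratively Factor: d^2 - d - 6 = (d + 2)*(d - 3)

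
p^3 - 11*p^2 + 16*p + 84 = (p - 7)*(p - 6)*(p + 2)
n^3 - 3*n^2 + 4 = (n - 2)^2*(n + 1)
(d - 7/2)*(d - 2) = d^2 - 11*d/2 + 7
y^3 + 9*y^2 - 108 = (y - 3)*(y + 6)^2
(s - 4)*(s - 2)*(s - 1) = s^3 - 7*s^2 + 14*s - 8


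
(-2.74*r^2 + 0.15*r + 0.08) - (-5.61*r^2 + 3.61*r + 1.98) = 2.87*r^2 - 3.46*r - 1.9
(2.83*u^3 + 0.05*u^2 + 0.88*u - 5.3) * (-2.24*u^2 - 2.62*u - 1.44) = -6.3392*u^5 - 7.5266*u^4 - 6.1774*u^3 + 9.4944*u^2 + 12.6188*u + 7.632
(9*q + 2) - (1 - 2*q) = 11*q + 1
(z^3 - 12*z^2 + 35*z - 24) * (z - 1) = z^4 - 13*z^3 + 47*z^2 - 59*z + 24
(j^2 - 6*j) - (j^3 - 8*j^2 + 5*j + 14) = -j^3 + 9*j^2 - 11*j - 14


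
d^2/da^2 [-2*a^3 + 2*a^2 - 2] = 4 - 12*a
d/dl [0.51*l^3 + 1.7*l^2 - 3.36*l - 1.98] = 1.53*l^2 + 3.4*l - 3.36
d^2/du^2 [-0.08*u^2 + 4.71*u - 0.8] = -0.160000000000000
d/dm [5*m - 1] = 5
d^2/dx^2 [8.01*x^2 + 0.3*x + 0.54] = 16.0200000000000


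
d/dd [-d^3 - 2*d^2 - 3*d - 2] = -3*d^2 - 4*d - 3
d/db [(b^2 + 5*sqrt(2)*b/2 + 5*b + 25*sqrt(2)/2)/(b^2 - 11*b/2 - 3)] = (-42*b^2 - 10*sqrt(2)*b^2 - 100*sqrt(2)*b - 24*b - 60 + 245*sqrt(2))/(4*b^4 - 44*b^3 + 97*b^2 + 132*b + 36)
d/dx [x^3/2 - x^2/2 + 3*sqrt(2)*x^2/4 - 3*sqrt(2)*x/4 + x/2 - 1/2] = 3*x^2/2 - x + 3*sqrt(2)*x/2 - 3*sqrt(2)/4 + 1/2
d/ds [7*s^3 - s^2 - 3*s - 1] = 21*s^2 - 2*s - 3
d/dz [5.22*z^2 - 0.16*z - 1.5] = 10.44*z - 0.16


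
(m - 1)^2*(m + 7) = m^3 + 5*m^2 - 13*m + 7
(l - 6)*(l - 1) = l^2 - 7*l + 6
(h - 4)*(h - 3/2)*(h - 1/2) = h^3 - 6*h^2 + 35*h/4 - 3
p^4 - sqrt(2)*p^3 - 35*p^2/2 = p^2*(p - 7*sqrt(2)/2)*(p + 5*sqrt(2)/2)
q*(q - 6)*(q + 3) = q^3 - 3*q^2 - 18*q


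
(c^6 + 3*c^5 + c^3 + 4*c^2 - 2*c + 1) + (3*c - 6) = c^6 + 3*c^5 + c^3 + 4*c^2 + c - 5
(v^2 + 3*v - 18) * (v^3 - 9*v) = v^5 + 3*v^4 - 27*v^3 - 27*v^2 + 162*v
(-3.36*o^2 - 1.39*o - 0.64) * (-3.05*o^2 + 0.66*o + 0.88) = 10.248*o^4 + 2.0219*o^3 - 1.9222*o^2 - 1.6456*o - 0.5632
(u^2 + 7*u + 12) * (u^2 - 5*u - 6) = u^4 + 2*u^3 - 29*u^2 - 102*u - 72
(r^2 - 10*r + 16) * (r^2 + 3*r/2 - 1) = r^4 - 17*r^3/2 + 34*r - 16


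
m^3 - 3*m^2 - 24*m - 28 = (m - 7)*(m + 2)^2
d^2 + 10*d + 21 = (d + 3)*(d + 7)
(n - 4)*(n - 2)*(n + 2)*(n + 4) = n^4 - 20*n^2 + 64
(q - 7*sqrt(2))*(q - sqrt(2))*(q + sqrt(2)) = q^3 - 7*sqrt(2)*q^2 - 2*q + 14*sqrt(2)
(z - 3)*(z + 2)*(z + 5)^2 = z^4 + 9*z^3 + 9*z^2 - 85*z - 150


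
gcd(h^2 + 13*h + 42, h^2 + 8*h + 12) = h + 6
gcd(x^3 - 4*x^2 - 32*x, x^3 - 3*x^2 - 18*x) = x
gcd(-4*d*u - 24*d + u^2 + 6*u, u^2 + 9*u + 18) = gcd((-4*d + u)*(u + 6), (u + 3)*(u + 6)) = u + 6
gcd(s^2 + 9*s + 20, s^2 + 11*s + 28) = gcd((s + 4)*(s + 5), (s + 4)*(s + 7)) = s + 4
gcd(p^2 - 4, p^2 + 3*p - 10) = p - 2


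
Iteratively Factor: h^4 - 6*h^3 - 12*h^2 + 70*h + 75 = (h - 5)*(h^3 - h^2 - 17*h - 15) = (h - 5)*(h + 3)*(h^2 - 4*h - 5) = (h - 5)*(h + 1)*(h + 3)*(h - 5)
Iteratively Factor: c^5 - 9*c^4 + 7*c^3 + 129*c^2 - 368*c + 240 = (c - 3)*(c^4 - 6*c^3 - 11*c^2 + 96*c - 80) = (c - 5)*(c - 3)*(c^3 - c^2 - 16*c + 16) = (c - 5)*(c - 3)*(c - 1)*(c^2 - 16) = (c - 5)*(c - 3)*(c - 1)*(c + 4)*(c - 4)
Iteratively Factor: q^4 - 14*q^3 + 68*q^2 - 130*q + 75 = (q - 5)*(q^3 - 9*q^2 + 23*q - 15) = (q - 5)*(q - 1)*(q^2 - 8*q + 15) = (q - 5)^2*(q - 1)*(q - 3)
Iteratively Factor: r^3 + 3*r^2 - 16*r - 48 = (r + 3)*(r^2 - 16) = (r - 4)*(r + 3)*(r + 4)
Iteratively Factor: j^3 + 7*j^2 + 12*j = (j)*(j^2 + 7*j + 12) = j*(j + 3)*(j + 4)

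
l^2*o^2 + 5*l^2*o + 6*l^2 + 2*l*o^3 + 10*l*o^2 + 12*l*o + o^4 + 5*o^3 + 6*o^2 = (l + o)^2*(o + 2)*(o + 3)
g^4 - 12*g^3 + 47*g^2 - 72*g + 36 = (g - 6)*(g - 3)*(g - 2)*(g - 1)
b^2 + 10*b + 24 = (b + 4)*(b + 6)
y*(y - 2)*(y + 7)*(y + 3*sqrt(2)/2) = y^4 + 3*sqrt(2)*y^3/2 + 5*y^3 - 14*y^2 + 15*sqrt(2)*y^2/2 - 21*sqrt(2)*y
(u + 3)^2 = u^2 + 6*u + 9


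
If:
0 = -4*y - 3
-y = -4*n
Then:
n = -3/16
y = -3/4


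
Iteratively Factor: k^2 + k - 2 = (k - 1)*(k + 2)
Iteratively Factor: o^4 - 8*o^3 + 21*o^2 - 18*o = (o - 3)*(o^3 - 5*o^2 + 6*o) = o*(o - 3)*(o^2 - 5*o + 6) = o*(o - 3)*(o - 2)*(o - 3)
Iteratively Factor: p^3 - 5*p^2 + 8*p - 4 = (p - 2)*(p^2 - 3*p + 2) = (p - 2)*(p - 1)*(p - 2)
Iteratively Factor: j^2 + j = (j + 1)*(j)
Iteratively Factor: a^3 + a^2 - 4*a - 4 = (a - 2)*(a^2 + 3*a + 2) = (a - 2)*(a + 1)*(a + 2)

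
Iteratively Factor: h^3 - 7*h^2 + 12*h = (h - 4)*(h^2 - 3*h) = (h - 4)*(h - 3)*(h)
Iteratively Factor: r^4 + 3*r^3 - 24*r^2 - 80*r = (r + 4)*(r^3 - r^2 - 20*r) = (r - 5)*(r + 4)*(r^2 + 4*r) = (r - 5)*(r + 4)^2*(r)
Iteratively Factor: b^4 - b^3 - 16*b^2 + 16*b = (b - 1)*(b^3 - 16*b) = b*(b - 1)*(b^2 - 16) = b*(b - 1)*(b + 4)*(b - 4)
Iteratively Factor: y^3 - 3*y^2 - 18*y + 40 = (y - 2)*(y^2 - y - 20) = (y - 5)*(y - 2)*(y + 4)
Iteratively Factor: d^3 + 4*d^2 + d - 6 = (d - 1)*(d^2 + 5*d + 6) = (d - 1)*(d + 3)*(d + 2)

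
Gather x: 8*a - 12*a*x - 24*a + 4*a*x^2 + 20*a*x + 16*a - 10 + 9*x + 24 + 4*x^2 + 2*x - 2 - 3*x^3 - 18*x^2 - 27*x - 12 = -3*x^3 + x^2*(4*a - 14) + x*(8*a - 16)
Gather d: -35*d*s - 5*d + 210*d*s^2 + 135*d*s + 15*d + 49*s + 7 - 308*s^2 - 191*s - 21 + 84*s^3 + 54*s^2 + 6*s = d*(210*s^2 + 100*s + 10) + 84*s^3 - 254*s^2 - 136*s - 14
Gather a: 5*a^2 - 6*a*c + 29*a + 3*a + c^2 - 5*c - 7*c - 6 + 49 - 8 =5*a^2 + a*(32 - 6*c) + c^2 - 12*c + 35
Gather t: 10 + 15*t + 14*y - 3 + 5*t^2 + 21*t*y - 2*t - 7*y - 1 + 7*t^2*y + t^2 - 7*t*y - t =t^2*(7*y + 6) + t*(14*y + 12) + 7*y + 6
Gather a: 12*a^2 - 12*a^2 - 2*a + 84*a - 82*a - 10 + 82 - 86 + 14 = 0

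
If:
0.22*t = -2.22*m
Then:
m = -0.0990990990990991*t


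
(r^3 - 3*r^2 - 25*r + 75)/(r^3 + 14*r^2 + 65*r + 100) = (r^2 - 8*r + 15)/(r^2 + 9*r + 20)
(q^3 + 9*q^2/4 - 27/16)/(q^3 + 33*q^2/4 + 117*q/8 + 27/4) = (8*q^2 + 6*q - 9)/(2*(4*q^2 + 27*q + 18))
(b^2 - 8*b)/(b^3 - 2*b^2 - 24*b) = (8 - b)/(-b^2 + 2*b + 24)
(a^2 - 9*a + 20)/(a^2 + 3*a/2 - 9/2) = 2*(a^2 - 9*a + 20)/(2*a^2 + 3*a - 9)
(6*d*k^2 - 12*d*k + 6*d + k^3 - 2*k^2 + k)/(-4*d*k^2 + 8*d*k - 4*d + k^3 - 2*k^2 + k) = (-6*d - k)/(4*d - k)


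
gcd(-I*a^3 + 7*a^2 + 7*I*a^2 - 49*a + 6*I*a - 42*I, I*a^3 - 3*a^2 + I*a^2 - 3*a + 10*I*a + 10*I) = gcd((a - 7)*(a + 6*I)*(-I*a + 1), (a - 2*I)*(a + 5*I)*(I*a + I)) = 1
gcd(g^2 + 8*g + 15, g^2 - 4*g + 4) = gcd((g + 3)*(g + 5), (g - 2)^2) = 1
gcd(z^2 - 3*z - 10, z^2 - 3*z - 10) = z^2 - 3*z - 10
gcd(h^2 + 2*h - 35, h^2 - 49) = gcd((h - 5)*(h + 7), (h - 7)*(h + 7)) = h + 7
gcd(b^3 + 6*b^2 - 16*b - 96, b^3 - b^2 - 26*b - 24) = b + 4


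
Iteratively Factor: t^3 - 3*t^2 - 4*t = (t + 1)*(t^2 - 4*t) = t*(t + 1)*(t - 4)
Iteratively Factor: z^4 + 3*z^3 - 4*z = (z)*(z^3 + 3*z^2 - 4) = z*(z + 2)*(z^2 + z - 2) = z*(z - 1)*(z + 2)*(z + 2)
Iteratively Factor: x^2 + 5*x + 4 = (x + 4)*(x + 1)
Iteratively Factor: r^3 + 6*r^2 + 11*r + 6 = (r + 2)*(r^2 + 4*r + 3) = (r + 1)*(r + 2)*(r + 3)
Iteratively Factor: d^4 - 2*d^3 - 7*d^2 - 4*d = (d + 1)*(d^3 - 3*d^2 - 4*d) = (d + 1)^2*(d^2 - 4*d) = (d - 4)*(d + 1)^2*(d)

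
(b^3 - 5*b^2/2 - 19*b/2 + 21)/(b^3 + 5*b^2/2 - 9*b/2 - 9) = (2*b - 7)/(2*b + 3)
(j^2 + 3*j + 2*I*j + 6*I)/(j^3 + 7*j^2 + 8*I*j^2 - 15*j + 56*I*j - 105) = (j^2 + j*(3 + 2*I) + 6*I)/(j^3 + j^2*(7 + 8*I) + j*(-15 + 56*I) - 105)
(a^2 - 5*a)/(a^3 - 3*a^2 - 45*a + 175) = a/(a^2 + 2*a - 35)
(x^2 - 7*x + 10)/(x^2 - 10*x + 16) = (x - 5)/(x - 8)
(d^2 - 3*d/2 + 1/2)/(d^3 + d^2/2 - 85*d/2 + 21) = (d - 1)/(d^2 + d - 42)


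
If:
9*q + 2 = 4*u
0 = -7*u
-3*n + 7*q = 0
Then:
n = -14/27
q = -2/9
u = 0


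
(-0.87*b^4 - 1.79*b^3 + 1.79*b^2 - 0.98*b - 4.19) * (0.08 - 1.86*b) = 1.6182*b^5 + 3.2598*b^4 - 3.4726*b^3 + 1.966*b^2 + 7.715*b - 0.3352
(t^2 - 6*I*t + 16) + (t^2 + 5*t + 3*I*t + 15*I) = 2*t^2 + 5*t - 3*I*t + 16 + 15*I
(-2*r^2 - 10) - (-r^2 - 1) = -r^2 - 9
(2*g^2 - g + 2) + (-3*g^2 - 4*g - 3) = -g^2 - 5*g - 1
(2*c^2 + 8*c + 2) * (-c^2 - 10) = -2*c^4 - 8*c^3 - 22*c^2 - 80*c - 20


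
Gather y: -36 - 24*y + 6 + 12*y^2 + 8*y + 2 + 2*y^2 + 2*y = 14*y^2 - 14*y - 28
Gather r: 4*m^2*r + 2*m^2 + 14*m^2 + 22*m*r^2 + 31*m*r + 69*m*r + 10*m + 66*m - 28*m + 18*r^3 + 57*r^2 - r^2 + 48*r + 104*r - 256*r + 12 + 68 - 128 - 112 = 16*m^2 + 48*m + 18*r^3 + r^2*(22*m + 56) + r*(4*m^2 + 100*m - 104) - 160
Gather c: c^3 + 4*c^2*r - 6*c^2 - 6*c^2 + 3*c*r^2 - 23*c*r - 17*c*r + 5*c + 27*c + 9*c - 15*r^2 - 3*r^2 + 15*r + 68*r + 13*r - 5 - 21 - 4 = c^3 + c^2*(4*r - 12) + c*(3*r^2 - 40*r + 41) - 18*r^2 + 96*r - 30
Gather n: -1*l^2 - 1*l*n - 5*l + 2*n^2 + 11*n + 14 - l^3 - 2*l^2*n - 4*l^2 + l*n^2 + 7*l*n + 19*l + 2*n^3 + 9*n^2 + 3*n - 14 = -l^3 - 5*l^2 + 14*l + 2*n^3 + n^2*(l + 11) + n*(-2*l^2 + 6*l + 14)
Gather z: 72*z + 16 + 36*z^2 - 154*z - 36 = 36*z^2 - 82*z - 20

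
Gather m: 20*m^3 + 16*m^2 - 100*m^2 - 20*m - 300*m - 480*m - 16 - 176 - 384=20*m^3 - 84*m^2 - 800*m - 576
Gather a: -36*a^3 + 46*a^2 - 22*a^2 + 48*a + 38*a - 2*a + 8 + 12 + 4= -36*a^3 + 24*a^2 + 84*a + 24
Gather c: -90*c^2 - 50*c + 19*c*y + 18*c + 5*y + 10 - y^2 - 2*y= -90*c^2 + c*(19*y - 32) - y^2 + 3*y + 10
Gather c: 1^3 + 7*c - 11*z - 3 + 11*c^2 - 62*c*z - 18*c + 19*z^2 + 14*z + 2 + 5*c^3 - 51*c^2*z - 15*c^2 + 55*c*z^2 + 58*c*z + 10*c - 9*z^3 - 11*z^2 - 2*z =5*c^3 + c^2*(-51*z - 4) + c*(55*z^2 - 4*z - 1) - 9*z^3 + 8*z^2 + z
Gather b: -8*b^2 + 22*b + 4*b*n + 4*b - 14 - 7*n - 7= -8*b^2 + b*(4*n + 26) - 7*n - 21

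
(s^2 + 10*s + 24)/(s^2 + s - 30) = (s + 4)/(s - 5)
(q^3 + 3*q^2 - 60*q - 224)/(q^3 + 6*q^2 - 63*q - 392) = (q + 4)/(q + 7)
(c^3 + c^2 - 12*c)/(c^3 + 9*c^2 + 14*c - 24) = c*(c - 3)/(c^2 + 5*c - 6)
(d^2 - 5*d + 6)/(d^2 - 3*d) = (d - 2)/d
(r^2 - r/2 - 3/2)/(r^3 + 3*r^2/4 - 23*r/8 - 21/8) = 4*(2*r - 3)/(8*r^2 - 2*r - 21)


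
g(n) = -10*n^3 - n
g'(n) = -30*n^2 - 1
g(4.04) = -663.43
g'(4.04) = -490.65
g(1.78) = -58.18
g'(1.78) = -96.05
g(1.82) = -62.11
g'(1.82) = -100.37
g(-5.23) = 1435.79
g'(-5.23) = -821.59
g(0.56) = -2.32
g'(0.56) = -10.41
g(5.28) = -1477.26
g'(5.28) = -837.35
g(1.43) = -30.67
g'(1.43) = -62.35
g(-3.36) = 382.69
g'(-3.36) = -339.69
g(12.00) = -17292.00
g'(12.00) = -4321.00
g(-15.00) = 33765.00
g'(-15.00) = -6751.00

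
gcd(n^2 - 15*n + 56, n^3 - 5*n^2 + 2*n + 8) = 1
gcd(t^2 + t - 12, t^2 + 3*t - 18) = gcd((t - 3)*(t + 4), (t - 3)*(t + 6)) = t - 3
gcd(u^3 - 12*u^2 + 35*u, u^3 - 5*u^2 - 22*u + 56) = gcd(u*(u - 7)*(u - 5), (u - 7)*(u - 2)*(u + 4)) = u - 7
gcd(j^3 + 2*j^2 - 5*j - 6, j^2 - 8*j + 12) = j - 2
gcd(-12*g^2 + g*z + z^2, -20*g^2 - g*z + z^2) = 4*g + z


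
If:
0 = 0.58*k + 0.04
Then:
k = -0.07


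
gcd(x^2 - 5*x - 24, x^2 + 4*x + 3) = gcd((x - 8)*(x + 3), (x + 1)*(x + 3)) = x + 3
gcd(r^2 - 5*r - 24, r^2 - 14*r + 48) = r - 8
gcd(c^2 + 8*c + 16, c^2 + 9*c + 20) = c + 4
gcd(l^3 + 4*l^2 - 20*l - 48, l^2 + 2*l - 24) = l^2 + 2*l - 24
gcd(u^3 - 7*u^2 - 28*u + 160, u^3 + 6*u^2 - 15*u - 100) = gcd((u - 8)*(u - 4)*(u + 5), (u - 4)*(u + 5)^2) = u^2 + u - 20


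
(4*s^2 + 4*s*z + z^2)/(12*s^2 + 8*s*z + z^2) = (2*s + z)/(6*s + z)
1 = 1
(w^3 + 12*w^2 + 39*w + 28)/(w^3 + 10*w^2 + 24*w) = (w^2 + 8*w + 7)/(w*(w + 6))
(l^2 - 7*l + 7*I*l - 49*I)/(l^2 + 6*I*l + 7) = (l - 7)/(l - I)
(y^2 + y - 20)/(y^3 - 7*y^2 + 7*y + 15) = (y^2 + y - 20)/(y^3 - 7*y^2 + 7*y + 15)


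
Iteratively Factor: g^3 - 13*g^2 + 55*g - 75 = (g - 5)*(g^2 - 8*g + 15) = (g - 5)^2*(g - 3)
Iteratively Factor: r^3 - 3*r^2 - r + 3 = (r + 1)*(r^2 - 4*r + 3) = (r - 1)*(r + 1)*(r - 3)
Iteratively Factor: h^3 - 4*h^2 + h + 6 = (h + 1)*(h^2 - 5*h + 6) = (h - 2)*(h + 1)*(h - 3)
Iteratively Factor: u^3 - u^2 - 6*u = (u + 2)*(u^2 - 3*u) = u*(u + 2)*(u - 3)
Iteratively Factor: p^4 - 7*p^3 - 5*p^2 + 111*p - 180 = (p - 3)*(p^3 - 4*p^2 - 17*p + 60) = (p - 3)*(p + 4)*(p^2 - 8*p + 15) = (p - 3)^2*(p + 4)*(p - 5)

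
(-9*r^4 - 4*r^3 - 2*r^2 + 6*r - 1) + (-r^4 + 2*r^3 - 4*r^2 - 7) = -10*r^4 - 2*r^3 - 6*r^2 + 6*r - 8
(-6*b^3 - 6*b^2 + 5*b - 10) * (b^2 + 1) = -6*b^5 - 6*b^4 - b^3 - 16*b^2 + 5*b - 10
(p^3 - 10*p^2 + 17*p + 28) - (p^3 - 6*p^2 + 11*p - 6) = -4*p^2 + 6*p + 34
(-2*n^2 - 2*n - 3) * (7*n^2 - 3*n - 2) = -14*n^4 - 8*n^3 - 11*n^2 + 13*n + 6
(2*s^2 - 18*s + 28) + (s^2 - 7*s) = 3*s^2 - 25*s + 28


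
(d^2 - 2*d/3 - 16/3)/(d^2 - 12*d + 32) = (3*d^2 - 2*d - 16)/(3*(d^2 - 12*d + 32))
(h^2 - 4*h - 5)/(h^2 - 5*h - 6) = (h - 5)/(h - 6)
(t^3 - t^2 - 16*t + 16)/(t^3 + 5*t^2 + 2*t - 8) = (t - 4)/(t + 2)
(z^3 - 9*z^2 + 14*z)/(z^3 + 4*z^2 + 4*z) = (z^2 - 9*z + 14)/(z^2 + 4*z + 4)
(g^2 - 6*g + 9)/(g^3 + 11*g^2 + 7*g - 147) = (g - 3)/(g^2 + 14*g + 49)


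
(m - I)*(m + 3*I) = m^2 + 2*I*m + 3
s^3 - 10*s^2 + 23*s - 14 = (s - 7)*(s - 2)*(s - 1)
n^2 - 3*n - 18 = (n - 6)*(n + 3)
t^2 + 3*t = t*(t + 3)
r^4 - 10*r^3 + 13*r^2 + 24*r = r*(r - 8)*(r - 3)*(r + 1)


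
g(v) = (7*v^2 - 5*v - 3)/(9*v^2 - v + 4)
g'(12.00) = 0.00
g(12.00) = 0.73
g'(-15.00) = 0.00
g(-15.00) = 0.81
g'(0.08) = -0.88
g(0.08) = -0.84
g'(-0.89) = -0.63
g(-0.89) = 0.58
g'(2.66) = 0.13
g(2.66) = 0.51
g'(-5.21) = 0.01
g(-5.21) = 0.84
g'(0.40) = 1.07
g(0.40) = -0.77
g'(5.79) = 0.02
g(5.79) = 0.68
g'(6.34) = 0.02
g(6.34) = 0.69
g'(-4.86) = 0.01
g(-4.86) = 0.84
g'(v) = (1 - 18*v)*(7*v^2 - 5*v - 3)/(9*v^2 - v + 4)^2 + (14*v - 5)/(9*v^2 - v + 4)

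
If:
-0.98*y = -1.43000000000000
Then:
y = 1.46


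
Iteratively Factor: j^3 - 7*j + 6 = (j + 3)*(j^2 - 3*j + 2) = (j - 1)*(j + 3)*(j - 2)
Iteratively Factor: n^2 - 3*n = (n)*(n - 3)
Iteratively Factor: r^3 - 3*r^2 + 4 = (r + 1)*(r^2 - 4*r + 4) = (r - 2)*(r + 1)*(r - 2)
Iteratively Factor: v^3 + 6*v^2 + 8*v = (v)*(v^2 + 6*v + 8) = v*(v + 4)*(v + 2)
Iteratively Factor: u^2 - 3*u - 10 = (u - 5)*(u + 2)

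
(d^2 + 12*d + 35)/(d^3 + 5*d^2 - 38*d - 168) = (d + 5)/(d^2 - 2*d - 24)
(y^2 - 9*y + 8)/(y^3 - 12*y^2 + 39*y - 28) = (y - 8)/(y^2 - 11*y + 28)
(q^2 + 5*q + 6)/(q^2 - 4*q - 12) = (q + 3)/(q - 6)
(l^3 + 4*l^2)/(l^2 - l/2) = 2*l*(l + 4)/(2*l - 1)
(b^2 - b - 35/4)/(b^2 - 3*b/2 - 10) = (b - 7/2)/(b - 4)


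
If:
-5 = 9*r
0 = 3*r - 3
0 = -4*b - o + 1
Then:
No Solution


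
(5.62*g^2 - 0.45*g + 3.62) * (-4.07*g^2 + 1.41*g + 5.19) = -22.8734*g^4 + 9.7557*g^3 + 13.7999*g^2 + 2.7687*g + 18.7878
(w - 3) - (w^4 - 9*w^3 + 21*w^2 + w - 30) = -w^4 + 9*w^3 - 21*w^2 + 27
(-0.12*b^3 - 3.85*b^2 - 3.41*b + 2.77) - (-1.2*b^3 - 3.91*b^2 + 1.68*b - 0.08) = 1.08*b^3 + 0.0600000000000001*b^2 - 5.09*b + 2.85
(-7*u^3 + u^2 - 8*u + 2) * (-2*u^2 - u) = 14*u^5 + 5*u^4 + 15*u^3 + 4*u^2 - 2*u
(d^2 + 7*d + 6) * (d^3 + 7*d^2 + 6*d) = d^5 + 14*d^4 + 61*d^3 + 84*d^2 + 36*d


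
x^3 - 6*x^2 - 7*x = x*(x - 7)*(x + 1)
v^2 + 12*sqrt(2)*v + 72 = (v + 6*sqrt(2))^2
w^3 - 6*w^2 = w^2*(w - 6)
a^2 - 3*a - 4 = (a - 4)*(a + 1)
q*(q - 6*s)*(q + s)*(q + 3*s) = q^4 - 2*q^3*s - 21*q^2*s^2 - 18*q*s^3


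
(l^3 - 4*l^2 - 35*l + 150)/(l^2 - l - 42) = (l^2 - 10*l + 25)/(l - 7)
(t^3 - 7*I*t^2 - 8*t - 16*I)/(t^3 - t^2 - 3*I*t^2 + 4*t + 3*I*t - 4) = (t - 4*I)/(t - 1)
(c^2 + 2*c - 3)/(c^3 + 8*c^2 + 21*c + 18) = (c - 1)/(c^2 + 5*c + 6)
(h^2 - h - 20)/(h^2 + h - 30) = (h + 4)/(h + 6)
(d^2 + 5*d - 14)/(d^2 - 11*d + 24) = (d^2 + 5*d - 14)/(d^2 - 11*d + 24)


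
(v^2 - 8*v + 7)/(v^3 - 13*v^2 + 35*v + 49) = (v - 1)/(v^2 - 6*v - 7)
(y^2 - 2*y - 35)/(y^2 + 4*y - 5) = (y - 7)/(y - 1)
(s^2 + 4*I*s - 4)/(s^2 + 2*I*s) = (s + 2*I)/s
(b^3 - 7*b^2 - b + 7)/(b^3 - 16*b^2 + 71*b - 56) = (b + 1)/(b - 8)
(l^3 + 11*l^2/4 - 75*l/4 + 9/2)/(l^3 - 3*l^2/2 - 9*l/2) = (4*l^2 + 23*l - 6)/(2*l*(2*l + 3))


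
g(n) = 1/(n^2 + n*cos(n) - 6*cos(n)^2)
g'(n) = (n*sin(n) - 2*n - 12*sin(n)*cos(n) - cos(n))/(n^2 + n*cos(n) - 6*cos(n)^2)^2 = (n*sin(n) - 2*n - 6*sin(2*n) - cos(n))/(n^2 + n*cos(n) - 6*cos(n)^2)^2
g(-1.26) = 1.56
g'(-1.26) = 16.81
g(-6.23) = 0.04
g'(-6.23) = 0.01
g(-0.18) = -0.17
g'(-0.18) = 0.04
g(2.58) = 5.74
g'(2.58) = 81.34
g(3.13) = 1.50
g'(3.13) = -11.40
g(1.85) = 0.41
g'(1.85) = 0.25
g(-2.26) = 0.24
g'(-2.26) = 0.06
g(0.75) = -0.48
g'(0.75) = -1.75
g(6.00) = 0.03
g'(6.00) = -0.00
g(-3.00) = 0.16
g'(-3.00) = 0.15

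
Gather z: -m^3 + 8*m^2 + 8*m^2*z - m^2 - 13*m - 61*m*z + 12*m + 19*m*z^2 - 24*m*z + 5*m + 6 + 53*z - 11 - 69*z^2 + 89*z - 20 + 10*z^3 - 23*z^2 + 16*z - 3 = -m^3 + 7*m^2 + 4*m + 10*z^3 + z^2*(19*m - 92) + z*(8*m^2 - 85*m + 158) - 28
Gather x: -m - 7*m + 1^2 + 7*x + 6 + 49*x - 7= -8*m + 56*x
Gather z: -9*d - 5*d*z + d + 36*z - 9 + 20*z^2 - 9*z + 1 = -8*d + 20*z^2 + z*(27 - 5*d) - 8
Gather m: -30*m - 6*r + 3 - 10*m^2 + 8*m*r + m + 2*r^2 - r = -10*m^2 + m*(8*r - 29) + 2*r^2 - 7*r + 3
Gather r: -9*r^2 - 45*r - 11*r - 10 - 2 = -9*r^2 - 56*r - 12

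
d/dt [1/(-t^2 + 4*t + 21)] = 2*(t - 2)/(-t^2 + 4*t + 21)^2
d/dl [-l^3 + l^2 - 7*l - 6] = -3*l^2 + 2*l - 7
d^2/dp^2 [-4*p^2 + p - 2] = -8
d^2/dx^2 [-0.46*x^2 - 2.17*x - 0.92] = -0.920000000000000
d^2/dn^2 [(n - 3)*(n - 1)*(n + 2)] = 6*n - 4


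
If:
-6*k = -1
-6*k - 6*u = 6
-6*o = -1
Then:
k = 1/6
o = 1/6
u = -7/6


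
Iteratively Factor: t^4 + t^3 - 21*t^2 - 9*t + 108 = (t + 4)*(t^3 - 3*t^2 - 9*t + 27) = (t - 3)*(t + 4)*(t^2 - 9) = (t - 3)^2*(t + 4)*(t + 3)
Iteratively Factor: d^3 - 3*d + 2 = (d + 2)*(d^2 - 2*d + 1) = (d - 1)*(d + 2)*(d - 1)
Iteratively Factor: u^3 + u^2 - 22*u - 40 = (u + 4)*(u^2 - 3*u - 10) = (u + 2)*(u + 4)*(u - 5)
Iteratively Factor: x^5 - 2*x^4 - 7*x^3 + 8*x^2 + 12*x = (x)*(x^4 - 2*x^3 - 7*x^2 + 8*x + 12) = x*(x - 3)*(x^3 + x^2 - 4*x - 4) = x*(x - 3)*(x + 2)*(x^2 - x - 2) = x*(x - 3)*(x - 2)*(x + 2)*(x + 1)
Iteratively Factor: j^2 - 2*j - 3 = (j - 3)*(j + 1)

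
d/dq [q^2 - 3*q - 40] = 2*q - 3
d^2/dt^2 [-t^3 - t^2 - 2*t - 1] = -6*t - 2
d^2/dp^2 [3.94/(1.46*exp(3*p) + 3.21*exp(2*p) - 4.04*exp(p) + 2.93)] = ((-51.7716*exp(2*p) - 50.5896*exp(p) + 15.9176)*(1.46*exp(3*p) + 3.21*exp(2*p) - 4.04*exp(p) + 2.93) + 3.94*(4.38*exp(2*p) + 6.42*exp(p) - 4.04)*(8.76*exp(2*p) + 12.84*exp(p) - 8.08)*exp(p))*exp(p)/(1.46*exp(3*p) + 3.21*exp(2*p) - 4.04*exp(p) + 2.93)^3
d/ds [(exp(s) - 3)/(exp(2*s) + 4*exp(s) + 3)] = (-2*(exp(s) - 3)*(exp(s) + 2) + exp(2*s) + 4*exp(s) + 3)*exp(s)/(exp(2*s) + 4*exp(s) + 3)^2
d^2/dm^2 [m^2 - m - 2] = 2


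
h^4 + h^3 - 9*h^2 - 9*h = h*(h - 3)*(h + 1)*(h + 3)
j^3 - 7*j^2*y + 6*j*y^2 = j*(j - 6*y)*(j - y)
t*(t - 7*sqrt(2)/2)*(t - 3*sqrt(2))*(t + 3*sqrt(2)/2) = t^4 - 5*sqrt(2)*t^3 + 3*t^2/2 + 63*sqrt(2)*t/2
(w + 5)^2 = w^2 + 10*w + 25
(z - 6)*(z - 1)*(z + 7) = z^3 - 43*z + 42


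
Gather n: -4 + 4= 0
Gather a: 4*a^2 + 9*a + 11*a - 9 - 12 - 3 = 4*a^2 + 20*a - 24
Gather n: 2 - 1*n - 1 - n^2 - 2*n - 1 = -n^2 - 3*n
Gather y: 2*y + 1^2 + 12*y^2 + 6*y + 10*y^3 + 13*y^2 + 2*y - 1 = 10*y^3 + 25*y^2 + 10*y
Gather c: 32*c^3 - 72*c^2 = 32*c^3 - 72*c^2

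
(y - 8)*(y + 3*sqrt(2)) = y^2 - 8*y + 3*sqrt(2)*y - 24*sqrt(2)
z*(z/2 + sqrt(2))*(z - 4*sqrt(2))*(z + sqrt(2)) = z^4/2 - sqrt(2)*z^3/2 - 10*z^2 - 8*sqrt(2)*z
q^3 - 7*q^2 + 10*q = q*(q - 5)*(q - 2)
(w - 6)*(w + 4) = w^2 - 2*w - 24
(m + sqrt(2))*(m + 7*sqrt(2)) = m^2 + 8*sqrt(2)*m + 14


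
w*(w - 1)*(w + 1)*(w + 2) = w^4 + 2*w^3 - w^2 - 2*w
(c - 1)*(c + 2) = c^2 + c - 2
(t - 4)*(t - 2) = t^2 - 6*t + 8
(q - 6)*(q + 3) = q^2 - 3*q - 18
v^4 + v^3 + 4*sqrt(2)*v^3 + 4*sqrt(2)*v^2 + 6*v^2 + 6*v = v*(v + 3*sqrt(2))*(sqrt(2)*v/2 + 1)*(sqrt(2)*v + sqrt(2))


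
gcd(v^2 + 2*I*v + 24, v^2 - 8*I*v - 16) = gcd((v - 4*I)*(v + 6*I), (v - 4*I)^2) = v - 4*I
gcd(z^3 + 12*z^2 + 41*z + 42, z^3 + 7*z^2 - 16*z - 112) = z + 7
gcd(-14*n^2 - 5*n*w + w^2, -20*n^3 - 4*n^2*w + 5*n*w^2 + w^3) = 2*n + w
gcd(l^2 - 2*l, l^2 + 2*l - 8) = l - 2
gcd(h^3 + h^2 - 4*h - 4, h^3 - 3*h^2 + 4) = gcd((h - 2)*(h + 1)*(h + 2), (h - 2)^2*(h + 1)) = h^2 - h - 2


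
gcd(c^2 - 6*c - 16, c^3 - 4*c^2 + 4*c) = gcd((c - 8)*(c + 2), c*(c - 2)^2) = 1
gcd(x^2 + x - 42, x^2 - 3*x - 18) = x - 6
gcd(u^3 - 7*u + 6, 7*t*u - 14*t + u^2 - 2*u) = u - 2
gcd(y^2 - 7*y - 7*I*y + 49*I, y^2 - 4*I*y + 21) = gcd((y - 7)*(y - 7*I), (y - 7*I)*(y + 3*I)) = y - 7*I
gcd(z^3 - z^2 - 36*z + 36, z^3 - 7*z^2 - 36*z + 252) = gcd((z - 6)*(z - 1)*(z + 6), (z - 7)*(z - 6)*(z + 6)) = z^2 - 36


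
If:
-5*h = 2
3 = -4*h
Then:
No Solution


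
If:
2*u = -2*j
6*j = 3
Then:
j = 1/2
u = -1/2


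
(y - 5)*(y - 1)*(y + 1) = y^3 - 5*y^2 - y + 5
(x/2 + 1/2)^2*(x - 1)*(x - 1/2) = x^4/4 + x^3/8 - 3*x^2/8 - x/8 + 1/8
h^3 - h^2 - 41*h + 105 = (h - 5)*(h - 3)*(h + 7)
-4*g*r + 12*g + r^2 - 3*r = (-4*g + r)*(r - 3)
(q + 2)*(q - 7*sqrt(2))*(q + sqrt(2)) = q^3 - 6*sqrt(2)*q^2 + 2*q^2 - 12*sqrt(2)*q - 14*q - 28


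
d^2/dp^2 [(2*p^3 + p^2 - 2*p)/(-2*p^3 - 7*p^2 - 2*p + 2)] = 4*(12*p^6 + 24*p^5 + 24*p^4 + 20*p^3 + 15*p^2 + 30*p + 2)/(8*p^9 + 84*p^8 + 318*p^7 + 487*p^6 + 150*p^5 - 258*p^4 - 136*p^3 + 60*p^2 + 24*p - 8)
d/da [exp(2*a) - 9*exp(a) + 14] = (2*exp(a) - 9)*exp(a)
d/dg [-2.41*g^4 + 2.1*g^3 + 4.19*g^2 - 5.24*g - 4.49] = -9.64*g^3 + 6.3*g^2 + 8.38*g - 5.24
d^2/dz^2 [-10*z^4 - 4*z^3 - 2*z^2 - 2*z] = -120*z^2 - 24*z - 4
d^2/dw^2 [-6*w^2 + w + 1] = -12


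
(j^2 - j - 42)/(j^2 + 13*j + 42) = (j - 7)/(j + 7)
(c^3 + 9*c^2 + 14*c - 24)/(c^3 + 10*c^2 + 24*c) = (c - 1)/c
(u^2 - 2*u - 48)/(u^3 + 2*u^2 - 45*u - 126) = (u - 8)/(u^2 - 4*u - 21)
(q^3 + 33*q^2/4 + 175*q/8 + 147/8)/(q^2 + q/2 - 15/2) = (8*q^2 + 42*q + 49)/(4*(2*q - 5))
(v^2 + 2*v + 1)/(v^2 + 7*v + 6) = (v + 1)/(v + 6)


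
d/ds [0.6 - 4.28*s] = -4.28000000000000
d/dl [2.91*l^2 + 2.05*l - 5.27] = 5.82*l + 2.05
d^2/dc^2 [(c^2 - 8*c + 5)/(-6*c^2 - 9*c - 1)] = 4*(171*c^3 - 261*c^2 - 477*c - 224)/(216*c^6 + 972*c^5 + 1566*c^4 + 1053*c^3 + 261*c^2 + 27*c + 1)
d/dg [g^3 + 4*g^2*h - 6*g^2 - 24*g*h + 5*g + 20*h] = 3*g^2 + 8*g*h - 12*g - 24*h + 5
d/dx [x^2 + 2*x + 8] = 2*x + 2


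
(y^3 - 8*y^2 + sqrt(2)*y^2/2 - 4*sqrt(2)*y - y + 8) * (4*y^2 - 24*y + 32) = 4*y^5 - 56*y^4 + 2*sqrt(2)*y^4 - 28*sqrt(2)*y^3 + 220*y^3 - 200*y^2 + 112*sqrt(2)*y^2 - 224*y - 128*sqrt(2)*y + 256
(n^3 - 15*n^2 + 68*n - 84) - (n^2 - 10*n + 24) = n^3 - 16*n^2 + 78*n - 108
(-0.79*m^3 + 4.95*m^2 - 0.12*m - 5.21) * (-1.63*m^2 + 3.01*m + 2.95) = 1.2877*m^5 - 10.4464*m^4 + 12.7646*m^3 + 22.7336*m^2 - 16.0361*m - 15.3695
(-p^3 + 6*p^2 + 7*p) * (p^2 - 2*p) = -p^5 + 8*p^4 - 5*p^3 - 14*p^2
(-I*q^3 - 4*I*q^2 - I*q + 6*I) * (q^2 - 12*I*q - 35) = -I*q^5 - 12*q^4 - 4*I*q^4 - 48*q^3 + 34*I*q^3 - 12*q^2 + 146*I*q^2 + 72*q + 35*I*q - 210*I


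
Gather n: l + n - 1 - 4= l + n - 5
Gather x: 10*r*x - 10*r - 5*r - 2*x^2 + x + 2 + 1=-15*r - 2*x^2 + x*(10*r + 1) + 3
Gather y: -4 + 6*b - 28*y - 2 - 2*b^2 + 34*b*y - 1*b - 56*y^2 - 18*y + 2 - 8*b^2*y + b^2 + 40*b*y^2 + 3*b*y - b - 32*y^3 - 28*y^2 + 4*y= -b^2 + 4*b - 32*y^3 + y^2*(40*b - 84) + y*(-8*b^2 + 37*b - 42) - 4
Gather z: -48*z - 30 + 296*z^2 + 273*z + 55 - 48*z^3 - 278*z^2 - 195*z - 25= -48*z^3 + 18*z^2 + 30*z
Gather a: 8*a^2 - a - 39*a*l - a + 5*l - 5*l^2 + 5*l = 8*a^2 + a*(-39*l - 2) - 5*l^2 + 10*l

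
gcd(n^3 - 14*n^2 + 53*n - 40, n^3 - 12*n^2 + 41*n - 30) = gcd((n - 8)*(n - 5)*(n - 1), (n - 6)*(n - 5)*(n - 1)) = n^2 - 6*n + 5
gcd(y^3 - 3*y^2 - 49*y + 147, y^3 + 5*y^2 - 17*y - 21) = y^2 + 4*y - 21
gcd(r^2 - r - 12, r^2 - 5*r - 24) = r + 3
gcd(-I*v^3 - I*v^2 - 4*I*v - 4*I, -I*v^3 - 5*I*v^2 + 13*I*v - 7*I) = 1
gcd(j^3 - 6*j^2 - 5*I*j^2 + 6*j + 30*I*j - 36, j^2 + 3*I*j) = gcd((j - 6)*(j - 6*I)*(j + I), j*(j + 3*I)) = 1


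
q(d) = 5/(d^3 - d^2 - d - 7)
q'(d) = 5*(-3*d^2 + 2*d + 1)/(d^3 - d^2 - d - 7)^2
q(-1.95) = -0.31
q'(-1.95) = -0.27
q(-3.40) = -0.09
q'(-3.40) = -0.07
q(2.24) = -1.66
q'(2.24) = -5.25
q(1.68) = -0.74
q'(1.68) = -0.45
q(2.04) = -1.06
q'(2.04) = -1.67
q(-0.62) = -0.71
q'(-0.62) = -0.14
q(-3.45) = -0.09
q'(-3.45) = -0.07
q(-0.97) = -0.63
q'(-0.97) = -0.30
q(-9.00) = -0.00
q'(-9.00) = 0.00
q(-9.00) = -0.00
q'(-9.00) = 0.00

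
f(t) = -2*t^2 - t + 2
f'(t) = -4*t - 1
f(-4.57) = -35.20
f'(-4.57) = 17.28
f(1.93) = -7.38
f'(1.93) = -8.72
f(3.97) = -33.49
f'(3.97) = -16.88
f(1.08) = -1.41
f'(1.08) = -5.32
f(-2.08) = -4.57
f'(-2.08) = 7.32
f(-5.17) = -46.29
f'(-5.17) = 19.68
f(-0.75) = 1.62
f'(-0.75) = 2.00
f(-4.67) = -36.95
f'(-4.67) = 17.68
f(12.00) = -298.00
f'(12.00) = -49.00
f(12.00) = -298.00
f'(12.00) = -49.00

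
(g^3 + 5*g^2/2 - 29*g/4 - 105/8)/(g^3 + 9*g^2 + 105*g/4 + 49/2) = (4*g^2 - 4*g - 15)/(2*(2*g^2 + 11*g + 14))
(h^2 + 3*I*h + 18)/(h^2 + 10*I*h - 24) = (h - 3*I)/(h + 4*I)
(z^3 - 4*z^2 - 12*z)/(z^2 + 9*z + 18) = z*(z^2 - 4*z - 12)/(z^2 + 9*z + 18)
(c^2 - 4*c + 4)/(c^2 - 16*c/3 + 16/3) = 3*(c^2 - 4*c + 4)/(3*c^2 - 16*c + 16)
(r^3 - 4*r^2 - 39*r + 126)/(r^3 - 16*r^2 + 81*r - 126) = (r + 6)/(r - 6)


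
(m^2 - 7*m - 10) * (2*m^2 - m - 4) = 2*m^4 - 15*m^3 - 17*m^2 + 38*m + 40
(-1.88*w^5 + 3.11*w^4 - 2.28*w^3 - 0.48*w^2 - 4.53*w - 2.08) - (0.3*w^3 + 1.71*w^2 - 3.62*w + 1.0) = -1.88*w^5 + 3.11*w^4 - 2.58*w^3 - 2.19*w^2 - 0.91*w - 3.08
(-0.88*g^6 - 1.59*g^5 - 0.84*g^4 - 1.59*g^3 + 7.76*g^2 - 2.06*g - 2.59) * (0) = 0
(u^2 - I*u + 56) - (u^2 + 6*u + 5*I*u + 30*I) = -6*u - 6*I*u + 56 - 30*I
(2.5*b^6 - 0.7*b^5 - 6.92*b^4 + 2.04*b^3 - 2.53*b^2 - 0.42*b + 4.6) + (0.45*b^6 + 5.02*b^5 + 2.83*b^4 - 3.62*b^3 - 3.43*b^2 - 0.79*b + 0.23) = 2.95*b^6 + 4.32*b^5 - 4.09*b^4 - 1.58*b^3 - 5.96*b^2 - 1.21*b + 4.83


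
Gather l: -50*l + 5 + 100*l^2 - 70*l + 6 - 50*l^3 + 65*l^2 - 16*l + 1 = -50*l^3 + 165*l^2 - 136*l + 12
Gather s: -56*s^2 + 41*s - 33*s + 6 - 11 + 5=-56*s^2 + 8*s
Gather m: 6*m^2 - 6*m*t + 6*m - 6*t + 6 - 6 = 6*m^2 + m*(6 - 6*t) - 6*t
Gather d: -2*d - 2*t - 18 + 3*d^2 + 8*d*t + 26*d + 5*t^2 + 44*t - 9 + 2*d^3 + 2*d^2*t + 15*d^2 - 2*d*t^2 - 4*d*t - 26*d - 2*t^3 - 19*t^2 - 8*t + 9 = 2*d^3 + d^2*(2*t + 18) + d*(-2*t^2 + 4*t - 2) - 2*t^3 - 14*t^2 + 34*t - 18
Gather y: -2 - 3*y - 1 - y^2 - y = -y^2 - 4*y - 3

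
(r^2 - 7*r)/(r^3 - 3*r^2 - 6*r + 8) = r*(r - 7)/(r^3 - 3*r^2 - 6*r + 8)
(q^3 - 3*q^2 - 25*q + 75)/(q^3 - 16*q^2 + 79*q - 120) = (q + 5)/(q - 8)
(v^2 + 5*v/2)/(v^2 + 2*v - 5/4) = 2*v/(2*v - 1)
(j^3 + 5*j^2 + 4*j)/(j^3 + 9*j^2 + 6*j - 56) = j*(j + 1)/(j^2 + 5*j - 14)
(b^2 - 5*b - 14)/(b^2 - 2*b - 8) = (b - 7)/(b - 4)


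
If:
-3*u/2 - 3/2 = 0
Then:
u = -1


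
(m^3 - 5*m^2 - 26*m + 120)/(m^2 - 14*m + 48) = (m^2 + m - 20)/(m - 8)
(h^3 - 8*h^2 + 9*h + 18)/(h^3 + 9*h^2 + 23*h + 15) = (h^2 - 9*h + 18)/(h^2 + 8*h + 15)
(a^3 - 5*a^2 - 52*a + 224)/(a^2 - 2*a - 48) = (a^2 + 3*a - 28)/(a + 6)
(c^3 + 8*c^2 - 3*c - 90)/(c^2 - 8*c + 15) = (c^2 + 11*c + 30)/(c - 5)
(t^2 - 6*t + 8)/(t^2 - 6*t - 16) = (-t^2 + 6*t - 8)/(-t^2 + 6*t + 16)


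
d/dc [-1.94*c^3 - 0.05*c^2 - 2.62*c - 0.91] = -5.82*c^2 - 0.1*c - 2.62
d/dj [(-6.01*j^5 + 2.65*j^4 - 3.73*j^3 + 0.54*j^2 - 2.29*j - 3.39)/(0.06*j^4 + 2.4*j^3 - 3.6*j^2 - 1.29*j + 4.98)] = (-0.3606*j^8 - 28.848*j^7 + 71.4918*j^6 + 11.8668*j^5 - 147.3603*j^4 + 74.217*j^3 - 40.2588*j^2 - 19.0296*j - 15.7773)/(0.0036*j^8 + 0.288*j^7 + 5.328*j^6 - 17.4348*j^5 + 7.3656*j^4 + 33.192*j^3 - 34.1919*j^2 - 12.8484*j + 24.8004)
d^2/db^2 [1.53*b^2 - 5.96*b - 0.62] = 3.06000000000000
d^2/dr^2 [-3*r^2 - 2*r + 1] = -6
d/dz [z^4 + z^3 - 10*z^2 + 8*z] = 4*z^3 + 3*z^2 - 20*z + 8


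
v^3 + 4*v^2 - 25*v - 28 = (v - 4)*(v + 1)*(v + 7)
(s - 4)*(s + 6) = s^2 + 2*s - 24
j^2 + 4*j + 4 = (j + 2)^2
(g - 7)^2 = g^2 - 14*g + 49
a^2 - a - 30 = (a - 6)*(a + 5)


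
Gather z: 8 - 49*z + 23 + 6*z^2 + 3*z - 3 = 6*z^2 - 46*z + 28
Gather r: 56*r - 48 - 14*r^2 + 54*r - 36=-14*r^2 + 110*r - 84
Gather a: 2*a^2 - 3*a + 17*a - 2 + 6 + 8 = 2*a^2 + 14*a + 12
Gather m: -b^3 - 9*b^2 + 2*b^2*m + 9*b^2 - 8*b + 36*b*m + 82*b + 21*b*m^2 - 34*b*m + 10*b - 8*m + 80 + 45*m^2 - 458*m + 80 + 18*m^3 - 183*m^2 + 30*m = -b^3 + 84*b + 18*m^3 + m^2*(21*b - 138) + m*(2*b^2 + 2*b - 436) + 160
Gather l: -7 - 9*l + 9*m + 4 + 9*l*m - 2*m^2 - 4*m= l*(9*m - 9) - 2*m^2 + 5*m - 3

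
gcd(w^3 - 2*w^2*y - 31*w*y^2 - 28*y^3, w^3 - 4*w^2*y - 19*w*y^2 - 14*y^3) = -w^2 + 6*w*y + 7*y^2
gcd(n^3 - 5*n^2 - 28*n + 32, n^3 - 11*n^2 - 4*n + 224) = n^2 - 4*n - 32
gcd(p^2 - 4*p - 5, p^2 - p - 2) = p + 1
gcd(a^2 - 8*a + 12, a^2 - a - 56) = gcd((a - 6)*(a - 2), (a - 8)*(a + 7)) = 1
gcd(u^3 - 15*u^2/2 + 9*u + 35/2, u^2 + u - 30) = u - 5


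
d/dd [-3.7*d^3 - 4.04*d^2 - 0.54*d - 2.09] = -11.1*d^2 - 8.08*d - 0.54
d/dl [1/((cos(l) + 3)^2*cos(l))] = 3*(sin(l)/cos(l)^2 + tan(l))/(cos(l) + 3)^3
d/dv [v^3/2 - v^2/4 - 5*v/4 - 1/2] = 3*v^2/2 - v/2 - 5/4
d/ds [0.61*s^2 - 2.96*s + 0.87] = 1.22*s - 2.96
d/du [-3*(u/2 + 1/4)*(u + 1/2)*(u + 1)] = -9*u^2/2 - 6*u - 15/8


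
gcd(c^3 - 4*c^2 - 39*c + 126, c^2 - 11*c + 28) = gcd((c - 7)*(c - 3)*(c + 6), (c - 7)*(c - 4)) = c - 7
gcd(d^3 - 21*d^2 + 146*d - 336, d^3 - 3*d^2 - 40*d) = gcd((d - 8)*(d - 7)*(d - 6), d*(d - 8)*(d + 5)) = d - 8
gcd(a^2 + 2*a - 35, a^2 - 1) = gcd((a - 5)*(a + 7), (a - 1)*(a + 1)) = 1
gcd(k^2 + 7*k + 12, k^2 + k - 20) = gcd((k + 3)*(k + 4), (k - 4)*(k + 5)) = 1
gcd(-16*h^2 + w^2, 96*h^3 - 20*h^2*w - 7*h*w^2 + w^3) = 4*h + w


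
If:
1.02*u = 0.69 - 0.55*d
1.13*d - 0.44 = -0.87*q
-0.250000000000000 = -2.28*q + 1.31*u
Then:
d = 0.01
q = 0.50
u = 0.67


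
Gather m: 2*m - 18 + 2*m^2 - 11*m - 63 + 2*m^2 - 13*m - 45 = 4*m^2 - 22*m - 126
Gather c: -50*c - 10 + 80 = 70 - 50*c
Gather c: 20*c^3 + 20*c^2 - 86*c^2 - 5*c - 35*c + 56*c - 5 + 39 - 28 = 20*c^3 - 66*c^2 + 16*c + 6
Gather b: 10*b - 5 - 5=10*b - 10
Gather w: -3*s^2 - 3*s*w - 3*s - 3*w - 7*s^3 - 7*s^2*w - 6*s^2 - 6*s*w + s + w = -7*s^3 - 9*s^2 - 2*s + w*(-7*s^2 - 9*s - 2)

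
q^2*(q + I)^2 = q^4 + 2*I*q^3 - q^2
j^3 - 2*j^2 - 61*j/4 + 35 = (j - 7/2)*(j - 5/2)*(j + 4)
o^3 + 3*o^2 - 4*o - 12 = (o - 2)*(o + 2)*(o + 3)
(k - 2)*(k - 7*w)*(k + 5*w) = k^3 - 2*k^2*w - 2*k^2 - 35*k*w^2 + 4*k*w + 70*w^2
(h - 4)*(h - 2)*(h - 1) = h^3 - 7*h^2 + 14*h - 8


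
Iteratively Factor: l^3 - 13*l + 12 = (l - 1)*(l^2 + l - 12) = (l - 1)*(l + 4)*(l - 3)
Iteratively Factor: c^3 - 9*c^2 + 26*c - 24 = (c - 3)*(c^2 - 6*c + 8) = (c - 3)*(c - 2)*(c - 4)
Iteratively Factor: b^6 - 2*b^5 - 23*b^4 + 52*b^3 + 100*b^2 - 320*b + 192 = (b - 2)*(b^5 - 23*b^3 + 6*b^2 + 112*b - 96) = (b - 2)*(b + 4)*(b^4 - 4*b^3 - 7*b^2 + 34*b - 24) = (b - 2)^2*(b + 4)*(b^3 - 2*b^2 - 11*b + 12) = (b - 2)^2*(b - 1)*(b + 4)*(b^2 - b - 12) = (b - 2)^2*(b - 1)*(b + 3)*(b + 4)*(b - 4)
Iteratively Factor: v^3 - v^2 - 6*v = (v + 2)*(v^2 - 3*v) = (v - 3)*(v + 2)*(v)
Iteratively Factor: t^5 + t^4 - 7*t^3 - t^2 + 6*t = (t + 3)*(t^4 - 2*t^3 - t^2 + 2*t) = (t + 1)*(t + 3)*(t^3 - 3*t^2 + 2*t) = (t - 1)*(t + 1)*(t + 3)*(t^2 - 2*t) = t*(t - 1)*(t + 1)*(t + 3)*(t - 2)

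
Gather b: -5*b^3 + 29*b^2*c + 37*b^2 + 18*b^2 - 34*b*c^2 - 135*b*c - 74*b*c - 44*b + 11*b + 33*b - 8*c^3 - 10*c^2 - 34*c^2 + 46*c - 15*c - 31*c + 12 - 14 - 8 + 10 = -5*b^3 + b^2*(29*c + 55) + b*(-34*c^2 - 209*c) - 8*c^3 - 44*c^2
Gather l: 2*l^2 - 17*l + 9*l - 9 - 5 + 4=2*l^2 - 8*l - 10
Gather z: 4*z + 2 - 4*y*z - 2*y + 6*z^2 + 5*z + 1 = -2*y + 6*z^2 + z*(9 - 4*y) + 3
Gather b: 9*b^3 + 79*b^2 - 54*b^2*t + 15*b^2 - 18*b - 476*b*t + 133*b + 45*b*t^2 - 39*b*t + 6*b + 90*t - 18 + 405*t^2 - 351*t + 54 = 9*b^3 + b^2*(94 - 54*t) + b*(45*t^2 - 515*t + 121) + 405*t^2 - 261*t + 36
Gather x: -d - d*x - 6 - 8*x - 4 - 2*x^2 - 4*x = -d - 2*x^2 + x*(-d - 12) - 10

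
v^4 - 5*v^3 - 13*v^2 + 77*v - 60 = (v - 5)*(v - 3)*(v - 1)*(v + 4)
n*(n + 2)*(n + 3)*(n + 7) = n^4 + 12*n^3 + 41*n^2 + 42*n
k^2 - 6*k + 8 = (k - 4)*(k - 2)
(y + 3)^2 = y^2 + 6*y + 9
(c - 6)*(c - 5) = c^2 - 11*c + 30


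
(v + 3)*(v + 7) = v^2 + 10*v + 21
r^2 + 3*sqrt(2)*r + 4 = (r + sqrt(2))*(r + 2*sqrt(2))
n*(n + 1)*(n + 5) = n^3 + 6*n^2 + 5*n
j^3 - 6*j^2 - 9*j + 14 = (j - 7)*(j - 1)*(j + 2)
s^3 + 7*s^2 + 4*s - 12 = (s - 1)*(s + 2)*(s + 6)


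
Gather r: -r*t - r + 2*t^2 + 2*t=r*(-t - 1) + 2*t^2 + 2*t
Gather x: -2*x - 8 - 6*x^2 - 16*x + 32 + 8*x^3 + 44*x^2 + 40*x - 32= 8*x^3 + 38*x^2 + 22*x - 8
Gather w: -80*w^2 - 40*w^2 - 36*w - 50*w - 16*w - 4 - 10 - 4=-120*w^2 - 102*w - 18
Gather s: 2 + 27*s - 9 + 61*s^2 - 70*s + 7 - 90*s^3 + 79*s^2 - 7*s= -90*s^3 + 140*s^2 - 50*s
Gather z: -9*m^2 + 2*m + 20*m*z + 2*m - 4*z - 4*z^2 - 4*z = -9*m^2 + 4*m - 4*z^2 + z*(20*m - 8)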